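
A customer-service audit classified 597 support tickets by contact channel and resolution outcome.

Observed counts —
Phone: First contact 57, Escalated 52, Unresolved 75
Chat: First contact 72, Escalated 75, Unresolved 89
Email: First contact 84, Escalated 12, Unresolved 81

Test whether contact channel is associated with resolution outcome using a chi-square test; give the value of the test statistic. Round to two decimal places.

Row totals: 184, 236, 177. Column totals: 213, 139, 245. Grand total N = 597.
Expected counts (row total × column total / N):
  Phone, First contact: 184×213/597 = 65.648
  Phone, Escalated: 184×139/597 = 42.841
  Phone, Unresolved: 184×245/597 = 75.511
  Chat, First contact: 236×213/597 = 84.201
  Chat, Escalated: 236×139/597 = 54.948
  Chat, Unresolved: 236×245/597 = 96.851
  Email, First contact: 177×213/597 = 63.151
  Email, Escalated: 177×139/597 = 41.211
  Email, Unresolved: 177×245/597 = 72.638
Contributions (O − E)²/E:
  (57 − 65.648)²/65.648 = 1.1392
  (52 − 42.841)²/42.841 = 1.9581
  (75 − 75.511)²/75.511 = 0.0035
  (72 − 84.201)²/84.201 = 1.7680
  (75 − 54.948)²/54.948 = 7.3175
  (89 − 96.851)²/96.851 = 0.6364
  (84 − 63.151)²/63.151 = 6.8832
  (12 − 41.211)²/41.211 = 20.7052
  (81 − 72.638)²/72.638 = 0.9626
χ² = 1.1392 + 1.9581 + 0.0035 + 1.7680 + 7.3175 + 0.6364 + 6.8832 + 20.7052 + 0.9626 = 41.37

41.37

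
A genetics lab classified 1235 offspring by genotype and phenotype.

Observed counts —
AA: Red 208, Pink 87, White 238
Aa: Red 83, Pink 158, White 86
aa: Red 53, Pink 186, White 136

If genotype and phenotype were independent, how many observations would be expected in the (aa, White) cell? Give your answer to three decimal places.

Row total (aa) = 375; column total (White) = 460; grand total N = 1235.
Expected count = (row total × column total) / N = 375 × 460 / 1235 = 139.676.

139.676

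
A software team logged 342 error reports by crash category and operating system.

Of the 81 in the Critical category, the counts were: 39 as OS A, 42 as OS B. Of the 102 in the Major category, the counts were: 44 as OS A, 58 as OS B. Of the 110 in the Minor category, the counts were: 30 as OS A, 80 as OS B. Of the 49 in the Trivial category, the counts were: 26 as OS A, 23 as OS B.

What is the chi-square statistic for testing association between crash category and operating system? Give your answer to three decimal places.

13.438

Row totals: 81, 102, 110, 49. Column totals: 139, 203. Grand total N = 342.
Expected counts (row total × column total / N):
  Critical, OS A: 81×139/342 = 32.9211
  Critical, OS B: 81×203/342 = 48.0789
  Major, OS A: 102×139/342 = 41.4561
  Major, OS B: 102×203/342 = 60.5439
  Minor, OS A: 110×139/342 = 44.7076
  Minor, OS B: 110×203/342 = 65.2924
  Trivial, OS A: 49×139/342 = 19.9152
  Trivial, OS B: 49×203/342 = 29.0848
Contributions (O − E)²/E:
  (39 − 32.9211)²/32.9211 = 1.1225
  (42 − 48.0789)²/48.0789 = 0.7686
  (44 − 41.4561)²/41.4561 = 0.1561
  (58 − 60.5439)²/60.5439 = 0.1069
  (30 − 44.7076)²/44.7076 = 4.8384
  (80 − 65.2924)²/65.2924 = 3.3130
  (26 − 19.9152)²/19.9152 = 1.8591
  (23 − 29.0848)²/29.0848 = 1.2730
χ² = 1.1225 + 0.7686 + 0.1561 + 0.1069 + 4.8384 + 3.3130 + 1.8591 + 1.2730 = 13.438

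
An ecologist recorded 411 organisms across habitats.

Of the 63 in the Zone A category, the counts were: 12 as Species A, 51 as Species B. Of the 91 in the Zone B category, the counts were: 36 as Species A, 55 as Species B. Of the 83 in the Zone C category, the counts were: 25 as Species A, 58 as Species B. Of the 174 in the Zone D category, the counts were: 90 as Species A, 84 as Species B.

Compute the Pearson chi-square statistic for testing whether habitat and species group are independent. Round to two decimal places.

24.92

Row totals: 63, 91, 83, 174. Column totals: 163, 248. Grand total N = 411.
Expected counts (row total × column total / N):
  Zone A, Species A: 63×163/411 = 24.985
  Zone A, Species B: 63×248/411 = 38.015
  Zone B, Species A: 91×163/411 = 36.090
  Zone B, Species B: 91×248/411 = 54.910
  Zone C, Species A: 83×163/411 = 32.917
  Zone C, Species B: 83×248/411 = 50.083
  Zone D, Species A: 174×163/411 = 69.007
  Zone D, Species B: 174×248/411 = 104.993
Contributions (O − E)²/E:
  (12 − 24.985)²/24.985 = 6.7485
  (51 − 38.015)²/38.015 = 4.4354
  (36 − 36.090)²/36.090 = 0.0002
  (55 − 54.910)²/54.910 = 0.0001
  (25 − 32.917)²/32.917 = 1.9041
  (58 − 50.083)²/50.083 = 1.2515
  (90 − 69.007)²/69.007 = 6.3864
  (84 − 104.993)²/104.993 = 4.1975
χ² = 6.7485 + 4.4354 + 0.0002 + 0.0001 + 1.9041 + 1.2515 + 6.3864 + 4.1975 = 24.92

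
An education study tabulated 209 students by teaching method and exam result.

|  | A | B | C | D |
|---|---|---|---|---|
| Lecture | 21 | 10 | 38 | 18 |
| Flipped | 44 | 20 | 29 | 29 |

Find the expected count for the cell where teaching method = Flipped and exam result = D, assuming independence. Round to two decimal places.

27.44

Row total (Flipped) = 122; column total (D) = 47; grand total N = 209.
Expected count = (row total × column total) / N = 122 × 47 / 209 = 27.44.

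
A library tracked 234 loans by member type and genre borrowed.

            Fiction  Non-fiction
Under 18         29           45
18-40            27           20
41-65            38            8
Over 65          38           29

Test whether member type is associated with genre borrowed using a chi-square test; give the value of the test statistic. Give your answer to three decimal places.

Row totals: 74, 47, 46, 67. Column totals: 132, 102. Grand total N = 234.
Expected counts (row total × column total / N):
  Under 18, Fiction: 74×132/234 = 41.7436
  Under 18, Non-fiction: 74×102/234 = 32.2564
  18-40, Fiction: 47×132/234 = 26.5128
  18-40, Non-fiction: 47×102/234 = 20.4872
  41-65, Fiction: 46×132/234 = 25.9487
  41-65, Non-fiction: 46×102/234 = 20.0513
  Over 65, Fiction: 67×132/234 = 37.7949
  Over 65, Non-fiction: 67×102/234 = 29.2051
Contributions (O − E)²/E:
  (29 − 41.7436)²/41.7436 = 3.8904
  (45 − 32.2564)²/32.2564 = 5.0346
  (27 − 26.5128)²/26.5128 = 0.0090
  (20 − 20.4872)²/20.4872 = 0.0116
  (38 − 25.9487)²/25.9487 = 5.5970
  (8 − 20.0513)²/20.0513 = 7.2431
  (38 − 37.7949)²/37.7949 = 0.0011
  (29 − 29.2051)²/29.2051 = 0.0014
χ² = 3.8904 + 5.0346 + 0.0090 + 0.0116 + 5.5970 + 7.2431 + 0.0011 + 0.0014 = 21.788

21.788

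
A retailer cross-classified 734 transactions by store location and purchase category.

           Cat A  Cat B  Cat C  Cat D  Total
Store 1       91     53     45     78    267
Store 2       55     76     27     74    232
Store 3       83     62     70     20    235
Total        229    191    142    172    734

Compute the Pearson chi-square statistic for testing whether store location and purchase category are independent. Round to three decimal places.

Grand total N = 734.
Expected counts (row total × column total / N):
  Store 1, Cat A: 267×229/734 = 83.3011
  Store 1, Cat B: 267×191/734 = 69.4782
  Store 1, Cat C: 267×142/734 = 51.6540
  Store 1, Cat D: 267×172/734 = 62.5668
  Store 2, Cat A: 232×229/734 = 72.3815
  Store 2, Cat B: 232×191/734 = 60.3706
  Store 2, Cat C: 232×142/734 = 44.8828
  Store 2, Cat D: 232×172/734 = 54.3651
  Store 3, Cat A: 235×229/734 = 73.3174
  Store 3, Cat B: 235×191/734 = 61.1512
  Store 3, Cat C: 235×142/734 = 45.4632
  Store 3, Cat D: 235×172/734 = 55.0681
Contributions (O − E)²/E:
  (91 − 83.3011)²/83.3011 = 0.7116
  (53 − 69.4782)²/69.4782 = 3.9081
  (45 − 51.6540)²/51.6540 = 0.8572
  (78 − 62.5668)²/62.5668 = 3.8069
  (55 − 72.3815)²/72.3815 = 4.1739
  (76 − 60.3706)²/60.3706 = 4.0463
  (27 − 44.8828)²/44.8828 = 7.1251
  (74 − 54.3651)²/54.3651 = 7.0915
  (83 − 73.3174)²/73.3174 = 1.2787
  (62 − 61.1512)²/61.1512 = 0.0118
  (70 − 45.4632)²/45.4632 = 13.2427
  (20 − 55.0681)²/55.0681 = 22.3318
χ² = 0.7116 + 3.9081 + 0.8572 + 3.8069 + 4.1739 + 4.0463 + 7.1251 + 7.0915 + 1.2787 + 0.0118 + 13.2427 + 22.3318 = 68.586

68.586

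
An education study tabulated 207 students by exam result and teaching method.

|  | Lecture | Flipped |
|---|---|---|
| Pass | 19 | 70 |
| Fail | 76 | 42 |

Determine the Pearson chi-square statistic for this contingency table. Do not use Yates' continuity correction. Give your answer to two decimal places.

Row totals: 89, 118. Column totals: 95, 112. Grand total N = 207.
Expected counts (row total × column total / N):
  Pass, Lecture: 89×95/207 = 40.845
  Pass, Flipped: 89×112/207 = 48.155
  Fail, Lecture: 118×95/207 = 54.155
  Fail, Flipped: 118×112/207 = 63.845
Contributions (O − E)²/E:
  (19 − 40.845)²/40.845 = 11.6833
  (70 − 48.155)²/48.155 = 9.9098
  (76 − 54.155)²/54.155 = 8.8118
  (42 − 63.845)²/63.845 = 7.4744
χ² = 11.6833 + 9.9098 + 8.8118 + 7.4744 = 37.88

37.88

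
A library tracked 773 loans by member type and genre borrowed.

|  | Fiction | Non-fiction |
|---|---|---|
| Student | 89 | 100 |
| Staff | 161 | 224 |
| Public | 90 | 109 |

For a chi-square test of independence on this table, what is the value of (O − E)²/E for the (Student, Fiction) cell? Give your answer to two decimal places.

Row total (Student) = 189; column total (Fiction) = 340; N = 773.
Expected count E = 189 × 340 / 773 = 83.131.
Contribution = (O − E)²/E = (89 − 83.131)² / 83.131 = 0.41.

0.41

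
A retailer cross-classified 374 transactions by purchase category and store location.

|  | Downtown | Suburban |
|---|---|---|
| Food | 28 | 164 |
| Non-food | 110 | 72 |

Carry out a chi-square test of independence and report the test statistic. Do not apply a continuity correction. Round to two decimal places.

84.38

Row totals: 192, 182. Column totals: 138, 236. Grand total N = 374.
Expected counts (row total × column total / N):
  Food, Downtown: 192×138/374 = 70.845
  Food, Suburban: 192×236/374 = 121.155
  Non-food, Downtown: 182×138/374 = 67.155
  Non-food, Suburban: 182×236/374 = 114.845
Contributions (O − E)²/E:
  (28 − 70.845)²/70.845 = 25.9114
  (164 − 121.155)²/121.155 = 15.1516
  (110 − 67.155)²/67.155 = 27.3352
  (72 − 114.845)²/114.845 = 15.9841
χ² = 25.9114 + 15.1516 + 27.3352 + 15.9841 = 84.38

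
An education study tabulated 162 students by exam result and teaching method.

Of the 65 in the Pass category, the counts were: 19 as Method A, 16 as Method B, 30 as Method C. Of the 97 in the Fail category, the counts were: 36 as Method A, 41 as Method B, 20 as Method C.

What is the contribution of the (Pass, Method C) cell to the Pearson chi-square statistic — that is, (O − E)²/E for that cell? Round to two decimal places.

Row total (Pass) = 65; column total (Method C) = 50; N = 162.
Expected count E = 65 × 50 / 162 = 20.062.
Contribution = (O − E)²/E = (30 − 20.062)² / 20.062 = 4.92.

4.92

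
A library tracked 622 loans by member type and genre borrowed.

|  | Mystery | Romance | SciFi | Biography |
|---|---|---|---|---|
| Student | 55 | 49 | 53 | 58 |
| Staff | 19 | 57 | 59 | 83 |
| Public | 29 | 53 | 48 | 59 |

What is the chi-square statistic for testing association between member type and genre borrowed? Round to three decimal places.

24.442

Row totals: 215, 218, 189. Column totals: 103, 159, 160, 200. Grand total N = 622.
Expected counts (row total × column total / N):
  Student, Mystery: 215×103/622 = 35.6029
  Student, Romance: 215×159/622 = 54.9598
  Student, SciFi: 215×160/622 = 55.3055
  Student, Biography: 215×200/622 = 69.1318
  Staff, Mystery: 218×103/622 = 36.0997
  Staff, Romance: 218×159/622 = 55.7267
  Staff, SciFi: 218×160/622 = 56.0772
  Staff, Biography: 218×200/622 = 70.0965
  Public, Mystery: 189×103/622 = 31.2974
  Public, Romance: 189×159/622 = 48.3135
  Public, SciFi: 189×160/622 = 48.6174
  Public, Biography: 189×200/622 = 60.7717
Contributions (O − E)²/E:
  (55 − 35.6029)²/35.6029 = 10.5679
  (49 − 54.9598)²/54.9598 = 0.6463
  (53 − 55.3055)²/55.3055 = 0.0961
  (58 − 69.1318)²/69.1318 = 1.7925
  (19 − 36.0997)²/36.0997 = 8.0998
  (57 − 55.7267)²/55.7267 = 0.0291
  (59 − 56.0772)²/56.0772 = 0.1523
  (83 − 70.0965)²/70.0965 = 2.3753
  (29 − 31.2974)²/31.2974 = 0.1686
  (53 − 48.3135)²/48.3135 = 0.4546
  (48 − 48.6174)²/48.6174 = 0.0078
  (59 − 60.7717)²/60.7717 = 0.0517
χ² = 10.5679 + 0.6463 + 0.0961 + 1.7925 + 8.0998 + 0.0291 + 0.1523 + 2.3753 + 0.1686 + 0.4546 + 0.0078 + 0.0517 = 24.442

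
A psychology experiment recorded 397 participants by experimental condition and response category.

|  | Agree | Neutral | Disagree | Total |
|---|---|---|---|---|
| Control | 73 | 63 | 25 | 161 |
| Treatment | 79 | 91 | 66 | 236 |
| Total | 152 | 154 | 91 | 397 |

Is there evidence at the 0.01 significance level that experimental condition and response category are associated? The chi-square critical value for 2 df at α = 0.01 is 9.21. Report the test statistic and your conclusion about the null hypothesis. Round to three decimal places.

Grand total N = 397.
Expected counts (row total × column total / N):
  Control, Agree: 161×152/397 = 61.6423
  Control, Neutral: 161×154/397 = 62.4534
  Control, Disagree: 161×91/397 = 36.9043
  Treatment, Agree: 236×152/397 = 90.3577
  Treatment, Neutral: 236×154/397 = 91.5466
  Treatment, Disagree: 236×91/397 = 54.0957
Contributions (O − E)²/E:
  (73 − 61.6423)²/61.6423 = 2.0927
  (63 − 62.4534)²/62.4534 = 0.0048
  (25 − 36.9043)²/36.9043 = 3.8400
  (79 − 90.3577)²/90.3577 = 1.4276
  (91 − 91.5466)²/91.5466 = 0.0033
  (66 − 54.0957)²/54.0957 = 2.6197
χ² = 2.0927 + 0.0048 + 3.8400 + 1.4276 + 0.0033 + 2.6197 = 9.988
df = (2−1)(3−1) = 2. Since 9.988 > 9.21, reject the null hypothesis of independence at α = 0.01.

9.988; reject H₀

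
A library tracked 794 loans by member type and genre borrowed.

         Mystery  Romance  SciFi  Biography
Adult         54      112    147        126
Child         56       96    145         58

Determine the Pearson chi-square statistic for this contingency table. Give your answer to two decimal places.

17.72

Row totals: 439, 355. Column totals: 110, 208, 292, 184. Grand total N = 794.
Expected counts (row total × column total / N):
  Adult, Mystery: 439×110/794 = 60.819
  Adult, Romance: 439×208/794 = 115.003
  Adult, SciFi: 439×292/794 = 161.446
  Adult, Biography: 439×184/794 = 101.733
  Child, Mystery: 355×110/794 = 49.181
  Child, Romance: 355×208/794 = 92.997
  Child, SciFi: 355×292/794 = 130.554
  Child, Biography: 355×184/794 = 82.267
Contributions (O − E)²/E:
  (54 − 60.819)²/60.819 = 0.7645
  (112 − 115.003)²/115.003 = 0.0784
  (147 − 161.446)²/161.446 = 1.2926
  (126 − 101.733)²/101.733 = 5.7886
  (56 − 49.181)²/49.181 = 0.9455
  (96 − 92.997)²/92.997 = 0.0970
  (145 − 130.554)²/130.554 = 1.5985
  (58 − 82.267)²/82.267 = 7.1582
χ² = 0.7645 + 0.0784 + 1.2926 + 5.7886 + 0.9455 + 0.0970 + 1.5985 + 7.1582 = 17.72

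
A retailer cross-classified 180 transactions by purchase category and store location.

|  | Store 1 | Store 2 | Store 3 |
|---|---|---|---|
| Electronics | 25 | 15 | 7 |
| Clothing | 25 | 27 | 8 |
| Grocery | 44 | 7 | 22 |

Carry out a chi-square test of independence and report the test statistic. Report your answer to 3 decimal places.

23.395

Row totals: 47, 60, 73. Column totals: 94, 49, 37. Grand total N = 180.
Expected counts (row total × column total / N):
  Electronics, Store 1: 47×94/180 = 24.5444
  Electronics, Store 2: 47×49/180 = 12.7944
  Electronics, Store 3: 47×37/180 = 9.6611
  Clothing, Store 1: 60×94/180 = 31.3333
  Clothing, Store 2: 60×49/180 = 16.3333
  Clothing, Store 3: 60×37/180 = 12.3333
  Grocery, Store 1: 73×94/180 = 38.1222
  Grocery, Store 2: 73×49/180 = 19.8722
  Grocery, Store 3: 73×37/180 = 15.0056
Contributions (O − E)²/E:
  (25 − 24.5444)²/24.5444 = 0.0085
  (15 − 12.7944)²/12.7944 = 0.3802
  (7 − 9.6611)²/9.6611 = 0.7330
  (25 − 31.3333)²/31.3333 = 1.2801
  (27 − 16.3333)²/16.3333 = 6.9660
  (8 − 12.3333)²/12.3333 = 1.5225
  (44 − 38.1222)²/38.1222 = 0.9063
  (7 − 19.8722)²/19.8722 = 8.3380
  (22 − 15.0056)²/15.0056 = 3.2602
χ² = 0.0085 + 0.3802 + 0.7330 + 1.2801 + 6.9660 + 1.5225 + 0.9063 + 8.3380 + 3.2602 = 23.395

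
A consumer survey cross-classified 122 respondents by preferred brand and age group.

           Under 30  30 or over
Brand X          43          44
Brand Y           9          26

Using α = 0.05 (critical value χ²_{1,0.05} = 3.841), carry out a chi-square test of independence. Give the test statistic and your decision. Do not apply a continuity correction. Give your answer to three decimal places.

5.738; reject H₀

Row totals: 87, 35. Column totals: 52, 70. Grand total N = 122.
Expected counts (row total × column total / N):
  Brand X, Under 30: 87×52/122 = 37.0820
  Brand X, 30 or over: 87×70/122 = 49.9180
  Brand Y, Under 30: 35×52/122 = 14.9180
  Brand Y, 30 or over: 35×70/122 = 20.0820
Contributions (O − E)²/E:
  (43 − 37.0820)²/37.0820 = 0.9445
  (44 − 49.9180)²/49.9180 = 0.7016
  (9 − 14.9180)²/14.9180 = 2.3477
  (26 − 20.0820)²/20.0820 = 1.7440
χ² = 0.9445 + 0.7016 + 2.3477 + 1.7440 = 5.738
df = (2−1)(2−1) = 1. Since 5.738 > 3.841, reject the null hypothesis of independence at α = 0.05.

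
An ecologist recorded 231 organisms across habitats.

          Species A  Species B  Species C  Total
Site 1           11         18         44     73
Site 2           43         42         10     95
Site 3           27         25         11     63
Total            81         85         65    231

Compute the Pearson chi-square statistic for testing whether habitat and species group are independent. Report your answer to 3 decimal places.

56.535

Grand total N = 231.
Expected counts (row total × column total / N):
  Site 1, Species A: 73×81/231 = 25.5974
  Site 1, Species B: 73×85/231 = 26.8615
  Site 1, Species C: 73×65/231 = 20.5411
  Site 2, Species A: 95×81/231 = 33.3117
  Site 2, Species B: 95×85/231 = 34.9567
  Site 2, Species C: 95×65/231 = 26.7316
  Site 3, Species A: 63×81/231 = 22.0909
  Site 3, Species B: 63×85/231 = 23.1818
  Site 3, Species C: 63×65/231 = 17.7273
Contributions (O − E)²/E:
  (11 − 25.5974)²/25.5974 = 8.3244
  (18 − 26.8615)²/26.8615 = 2.9234
  (44 − 20.5411)²/20.5411 = 26.7912
  (43 − 33.3117)²/33.3117 = 2.8177
  (42 − 34.9567)²/34.9567 = 1.4191
  (10 − 26.7316)²/26.7316 = 10.4725
  (27 − 22.0909)²/22.0909 = 1.0909
  (25 − 23.1818)²/23.1818 = 0.1426
  (11 − 17.7273)²/17.7273 = 2.5529
χ² = 8.3244 + 2.9234 + 26.7912 + 2.8177 + 1.4191 + 10.4725 + 1.0909 + 0.1426 + 2.5529 = 56.535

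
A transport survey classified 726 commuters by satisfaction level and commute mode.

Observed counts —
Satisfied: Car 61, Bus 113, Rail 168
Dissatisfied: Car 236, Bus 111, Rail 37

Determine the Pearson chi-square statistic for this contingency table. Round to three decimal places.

Row totals: 342, 384. Column totals: 297, 224, 205. Grand total N = 726.
Expected counts (row total × column total / N):
  Satisfied, Car: 342×297/726 = 139.9091
  Satisfied, Bus: 342×224/726 = 105.5207
  Satisfied, Rail: 342×205/726 = 96.5702
  Dissatisfied, Car: 384×297/726 = 157.0909
  Dissatisfied, Bus: 384×224/726 = 118.4793
  Dissatisfied, Rail: 384×205/726 = 108.4298
Contributions (O − E)²/E:
  (61 − 139.9091)²/139.9091 = 44.5049
  (113 − 105.5207)²/105.5207 = 0.5301
  (168 − 96.5702)²/96.5702 = 52.8343
  (236 − 157.0909)²/157.0909 = 39.6372
  (111 − 118.4793)²/118.4793 = 0.4721
  (37 − 108.4298)²/108.4298 = 47.0555
χ² = 44.5049 + 0.5301 + 52.8343 + 39.6372 + 0.4721 + 47.0555 = 185.034

185.034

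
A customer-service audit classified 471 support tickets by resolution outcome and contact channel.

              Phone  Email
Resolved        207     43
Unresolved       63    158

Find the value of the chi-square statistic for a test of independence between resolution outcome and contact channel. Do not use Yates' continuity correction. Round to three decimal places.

141.346

Row totals: 250, 221. Column totals: 270, 201. Grand total N = 471.
Expected counts (row total × column total / N):
  Resolved, Phone: 250×270/471 = 143.3121
  Resolved, Email: 250×201/471 = 106.6879
  Unresolved, Phone: 221×270/471 = 126.6879
  Unresolved, Email: 221×201/471 = 94.3121
Contributions (O − E)²/E:
  (207 − 143.3121)²/143.3121 = 28.3029
  (43 − 106.6879)²/106.6879 = 38.0188
  (63 − 126.6879)²/126.6879 = 32.0169
  (158 − 94.3121)²/94.3121 = 43.0077
χ² = 28.3029 + 38.0188 + 32.0169 + 43.0077 = 141.346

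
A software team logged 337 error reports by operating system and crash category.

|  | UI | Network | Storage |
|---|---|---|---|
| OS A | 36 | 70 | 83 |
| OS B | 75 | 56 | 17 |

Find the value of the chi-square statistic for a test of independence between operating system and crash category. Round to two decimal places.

54.64

Row totals: 189, 148. Column totals: 111, 126, 100. Grand total N = 337.
Expected counts (row total × column total / N):
  OS A, UI: 189×111/337 = 62.252
  OS A, Network: 189×126/337 = 70.665
  OS A, Storage: 189×100/337 = 56.083
  OS B, UI: 148×111/337 = 48.748
  OS B, Network: 148×126/337 = 55.335
  OS B, Storage: 148×100/337 = 43.917
Contributions (O − E)²/E:
  (36 − 62.252)²/62.252 = 11.0706
  (70 − 70.665)²/70.665 = 0.0063
  (83 − 56.083)²/56.083 = 12.9188
  (75 − 48.748)²/48.748 = 14.1373
  (56 − 55.335)²/55.335 = 0.0080
  (17 − 43.917)²/43.917 = 16.4976
χ² = 11.0706 + 0.0063 + 12.9188 + 14.1373 + 0.0080 + 16.4976 = 54.64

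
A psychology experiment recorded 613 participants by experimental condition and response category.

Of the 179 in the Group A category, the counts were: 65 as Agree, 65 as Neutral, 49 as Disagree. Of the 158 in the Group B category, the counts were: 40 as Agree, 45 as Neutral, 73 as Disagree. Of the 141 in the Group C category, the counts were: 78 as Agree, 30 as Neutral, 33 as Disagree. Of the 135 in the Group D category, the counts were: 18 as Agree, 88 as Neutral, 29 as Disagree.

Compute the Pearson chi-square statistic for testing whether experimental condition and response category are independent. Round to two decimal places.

101.62

Row totals: 179, 158, 141, 135. Column totals: 201, 228, 184. Grand total N = 613.
Expected counts (row total × column total / N):
  Group A, Agree: 179×201/613 = 58.6933
  Group A, Neutral: 179×228/613 = 66.5775
  Group A, Disagree: 179×184/613 = 53.7292
  Group B, Agree: 158×201/613 = 51.8075
  Group B, Neutral: 158×228/613 = 58.7667
  Group B, Disagree: 158×184/613 = 47.4258
  Group C, Agree: 141×201/613 = 46.2333
  Group C, Neutral: 141×228/613 = 52.4437
  Group C, Disagree: 141×184/613 = 42.3230
  Group D, Agree: 135×201/613 = 44.2659
  Group D, Neutral: 135×228/613 = 50.2121
  Group D, Disagree: 135×184/613 = 40.5220
Contributions (O − E)²/E:
  (65 − 58.6933)²/58.6933 = 0.6777
  (65 − 66.5775)²/66.5775 = 0.0374
  (49 − 53.7292)²/53.7292 = 0.4163
  (40 − 51.8075)²/51.8075 = 2.6911
  (45 − 58.7667)²/58.7667 = 3.2250
  (73 − 47.4258)²/47.4258 = 13.7908
  (78 − 46.2333)²/46.2333 = 21.8268
  (30 − 52.4437)²/52.4437 = 9.6050
  (33 − 42.3230)²/42.3230 = 2.0537
  (18 − 44.2659)²/44.2659 = 15.5853
  (88 − 50.2121)²/50.2121 = 28.4379
  (29 − 40.5220)²/40.5220 = 3.2762
χ² = 0.6777 + 0.0374 + 0.4163 + 2.6911 + 3.2250 + 13.7908 + 21.8268 + 9.6050 + 2.0537 + 15.5853 + 28.4379 + 3.2762 = 101.62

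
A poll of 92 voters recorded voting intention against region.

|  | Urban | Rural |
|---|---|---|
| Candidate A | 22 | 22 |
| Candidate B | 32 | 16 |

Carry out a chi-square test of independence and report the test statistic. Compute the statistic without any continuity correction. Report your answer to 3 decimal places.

Row totals: 44, 48. Column totals: 54, 38. Grand total N = 92.
Expected counts (row total × column total / N):
  Candidate A, Urban: 44×54/92 = 25.8261
  Candidate A, Rural: 44×38/92 = 18.1739
  Candidate B, Urban: 48×54/92 = 28.1739
  Candidate B, Rural: 48×38/92 = 19.8261
Contributions (O − E)²/E:
  (22 − 25.8261)²/25.8261 = 0.5668
  (22 − 18.1739)²/18.1739 = 0.8055
  (32 − 28.1739)²/28.1739 = 0.5196
  (16 − 19.8261)²/19.8261 = 0.7384
χ² = 0.5668 + 0.8055 + 0.5196 + 0.7384 = 2.630

2.630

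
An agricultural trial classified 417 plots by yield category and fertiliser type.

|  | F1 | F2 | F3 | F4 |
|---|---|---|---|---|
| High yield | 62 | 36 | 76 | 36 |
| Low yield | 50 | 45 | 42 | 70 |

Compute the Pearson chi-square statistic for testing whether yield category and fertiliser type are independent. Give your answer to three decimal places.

Row totals: 210, 207. Column totals: 112, 81, 118, 106. Grand total N = 417.
Expected counts (row total × column total / N):
  High yield, F1: 210×112/417 = 56.4029
  High yield, F2: 210×81/417 = 40.7914
  High yield, F3: 210×118/417 = 59.4245
  High yield, F4: 210×106/417 = 53.3813
  Low yield, F1: 207×112/417 = 55.5971
  Low yield, F2: 207×81/417 = 40.2086
  Low yield, F3: 207×118/417 = 58.5755
  Low yield, F4: 207×106/417 = 52.6187
Contributions (O − E)²/E:
  (62 − 56.4029)²/56.4029 = 0.5554
  (36 − 40.7914)²/40.7914 = 0.5628
  (76 − 59.4245)²/59.4245 = 4.6235
  (36 − 53.3813)²/53.3813 = 5.6595
  (50 − 55.5971)²/55.5971 = 0.5635
  (45 − 40.2086)²/40.2086 = 0.5710
  (42 − 58.5755)²/58.5755 = 4.6905
  (70 − 52.6187)²/52.6187 = 5.7415
χ² = 0.5554 + 0.5628 + 4.6235 + 5.6595 + 0.5635 + 0.5710 + 4.6905 + 5.7415 = 22.968

22.968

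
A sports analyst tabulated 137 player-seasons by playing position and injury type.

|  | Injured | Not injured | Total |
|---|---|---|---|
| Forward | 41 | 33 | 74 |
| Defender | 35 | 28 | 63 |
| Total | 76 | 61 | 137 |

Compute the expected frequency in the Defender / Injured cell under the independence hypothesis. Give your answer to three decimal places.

Row total (Defender) = 63; column total (Injured) = 76; grand total N = 137.
Expected count = (row total × column total) / N = 63 × 76 / 137 = 34.949.

34.949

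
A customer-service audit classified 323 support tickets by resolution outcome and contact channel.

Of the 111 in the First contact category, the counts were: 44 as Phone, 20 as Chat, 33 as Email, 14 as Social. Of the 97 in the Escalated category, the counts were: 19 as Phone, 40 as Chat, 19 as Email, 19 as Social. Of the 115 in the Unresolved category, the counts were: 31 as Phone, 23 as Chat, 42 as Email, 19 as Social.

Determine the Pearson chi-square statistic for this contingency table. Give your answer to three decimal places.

Row totals: 111, 97, 115. Column totals: 94, 83, 94, 52. Grand total N = 323.
Expected counts (row total × column total / N):
  First contact, Phone: 111×94/323 = 32.3034
  First contact, Chat: 111×83/323 = 28.5232
  First contact, Email: 111×94/323 = 32.3034
  First contact, Social: 111×52/323 = 17.8700
  Escalated, Phone: 97×94/323 = 28.2291
  Escalated, Chat: 97×83/323 = 24.9257
  Escalated, Email: 97×94/323 = 28.2291
  Escalated, Social: 97×52/323 = 15.6161
  Unresolved, Phone: 115×94/323 = 33.4675
  Unresolved, Chat: 115×83/323 = 29.5511
  Unresolved, Email: 115×94/323 = 33.4675
  Unresolved, Social: 115×52/323 = 18.5139
Contributions (O − E)²/E:
  (44 − 32.3034)²/32.3034 = 4.2352
  (20 − 28.5232)²/28.5232 = 2.5469
  (33 − 32.3034)²/32.3034 = 0.0150
  (14 − 17.8700)²/17.8700 = 0.8381
  (19 − 28.2291)²/28.2291 = 3.0173
  (40 − 24.9257)²/24.9257 = 9.1165
  (19 − 28.2291)²/28.2291 = 3.0173
  (19 − 15.6161)²/15.6161 = 0.7333
  (31 − 33.4675)²/33.4675 = 0.1819
  (23 − 29.5511)²/29.5511 = 1.4523
  (42 − 33.4675)²/33.4675 = 2.1754
  (19 − 18.5139)²/18.5139 = 0.0128
χ² = 4.2352 + 2.5469 + 0.0150 + 0.8381 + 3.0173 + 9.1165 + 3.0173 + 0.7333 + 0.1819 + 1.4523 + 2.1754 + 0.0128 = 27.342

27.342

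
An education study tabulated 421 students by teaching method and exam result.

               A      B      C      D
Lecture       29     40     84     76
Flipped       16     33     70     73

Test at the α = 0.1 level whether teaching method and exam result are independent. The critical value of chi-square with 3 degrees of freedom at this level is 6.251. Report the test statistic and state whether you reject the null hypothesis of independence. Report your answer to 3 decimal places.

2.528; fail to reject H₀

Row totals: 229, 192. Column totals: 45, 73, 154, 149. Grand total N = 421.
Expected counts (row total × column total / N):
  Lecture, A: 229×45/421 = 24.4774
  Lecture, B: 229×73/421 = 39.7078
  Lecture, C: 229×154/421 = 83.7672
  Lecture, D: 229×149/421 = 81.0475
  Flipped, A: 192×45/421 = 20.5226
  Flipped, B: 192×73/421 = 33.2922
  Flipped, C: 192×154/421 = 70.2328
  Flipped, D: 192×149/421 = 67.9525
Contributions (O − E)²/E:
  (29 − 24.4774)²/24.4774 = 0.8356
  (40 − 39.7078)²/39.7078 = 0.0022
  (84 − 83.7672)²/83.7672 = 0.0006
  (76 − 81.0475)²/81.0475 = 0.3143
  (16 − 20.5226)²/20.5226 = 0.9967
  (33 − 33.2922)²/33.2922 = 0.0026
  (70 − 70.2328)²/70.2328 = 0.0008
  (73 − 67.9525)²/67.9525 = 0.3749
χ² = 0.8356 + 0.0022 + 0.0006 + 0.3143 + 0.9967 + 0.0026 + 0.0008 + 0.3749 = 2.528
df = (2−1)(4−1) = 3. Since 2.528 < 6.251, fail to reject the null hypothesis of independence at α = 0.1.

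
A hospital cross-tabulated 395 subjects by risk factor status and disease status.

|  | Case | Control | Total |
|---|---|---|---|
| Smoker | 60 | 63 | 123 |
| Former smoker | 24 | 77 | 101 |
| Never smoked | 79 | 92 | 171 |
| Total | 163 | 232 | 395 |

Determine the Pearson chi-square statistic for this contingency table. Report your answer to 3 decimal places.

17.350

Grand total N = 395.
Expected counts (row total × column total / N):
  Smoker, Case: 123×163/395 = 50.7570
  Smoker, Control: 123×232/395 = 72.2430
  Former smoker, Case: 101×163/395 = 41.6785
  Former smoker, Control: 101×232/395 = 59.3215
  Never smoked, Case: 171×163/395 = 70.5646
  Never smoked, Control: 171×232/395 = 100.4354
Contributions (O − E)²/E:
  (60 − 50.7570)²/50.7570 = 1.6832
  (63 − 72.2430)²/72.2430 = 1.1826
  (24 − 41.6785)²/41.6785 = 7.4986
  (77 − 59.3215)²/59.3215 = 5.2684
  (79 − 70.5646)²/70.5646 = 1.0084
  (92 − 100.4354)²/100.4354 = 0.7085
χ² = 1.6832 + 1.1826 + 7.4986 + 5.2684 + 1.0084 + 0.7085 = 17.350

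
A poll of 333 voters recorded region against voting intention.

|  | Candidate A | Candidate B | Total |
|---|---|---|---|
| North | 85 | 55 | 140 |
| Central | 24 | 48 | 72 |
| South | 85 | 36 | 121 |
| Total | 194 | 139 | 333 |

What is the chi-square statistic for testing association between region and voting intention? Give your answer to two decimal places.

Grand total N = 333.
Expected counts (row total × column total / N):
  North, Candidate A: 140×194/333 = 81.562
  North, Candidate B: 140×139/333 = 58.438
  Central, Candidate A: 72×194/333 = 41.946
  Central, Candidate B: 72×139/333 = 30.054
  South, Candidate A: 121×194/333 = 70.492
  South, Candidate B: 121×139/333 = 50.508
Contributions (O − E)²/E:
  (85 − 81.562)²/81.562 = 0.1449
  (55 − 58.438)²/58.438 = 0.2023
  (24 − 41.946)²/41.946 = 7.6779
  (48 − 30.054)²/30.054 = 10.7160
  (85 − 70.492)²/70.492 = 2.9859
  (36 − 50.508)²/50.508 = 4.1673
χ² = 0.1449 + 0.2023 + 7.6779 + 10.7160 + 2.9859 + 4.1673 = 25.89

25.89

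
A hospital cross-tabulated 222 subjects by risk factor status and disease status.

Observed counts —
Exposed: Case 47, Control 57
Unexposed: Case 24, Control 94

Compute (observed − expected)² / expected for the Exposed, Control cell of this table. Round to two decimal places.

2.67

Row total (Exposed) = 104; column total (Control) = 151; N = 222.
Expected count E = 104 × 151 / 222 = 70.7387.
Contribution = (O − E)²/E = (57 − 70.7387)² / 70.7387 = 2.67.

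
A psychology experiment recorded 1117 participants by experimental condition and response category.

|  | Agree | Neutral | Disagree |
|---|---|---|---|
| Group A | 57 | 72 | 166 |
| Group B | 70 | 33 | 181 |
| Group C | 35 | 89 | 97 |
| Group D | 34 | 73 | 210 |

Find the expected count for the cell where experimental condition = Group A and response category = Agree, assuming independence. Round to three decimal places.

Row total (Group A) = 295; column total (Agree) = 196; grand total N = 1117.
Expected count = (row total × column total) / N = 295 × 196 / 1117 = 51.764.

51.764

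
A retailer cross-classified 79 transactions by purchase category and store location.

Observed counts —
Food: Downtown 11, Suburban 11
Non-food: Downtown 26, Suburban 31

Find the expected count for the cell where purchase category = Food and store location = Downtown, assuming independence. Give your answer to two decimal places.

10.30

Row total (Food) = 22; column total (Downtown) = 37; grand total N = 79.
Expected count = (row total × column total) / N = 22 × 37 / 79 = 10.30.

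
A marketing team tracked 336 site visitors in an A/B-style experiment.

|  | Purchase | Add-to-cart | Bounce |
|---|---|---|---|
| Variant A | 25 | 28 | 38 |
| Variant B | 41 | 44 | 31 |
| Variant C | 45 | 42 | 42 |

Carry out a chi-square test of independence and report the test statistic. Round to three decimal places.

5.563

Row totals: 91, 116, 129. Column totals: 111, 114, 111. Grand total N = 336.
Expected counts (row total × column total / N):
  Variant A, Purchase: 91×111/336 = 30.0625
  Variant A, Add-to-cart: 91×114/336 = 30.8750
  Variant A, Bounce: 91×111/336 = 30.0625
  Variant B, Purchase: 116×111/336 = 38.3214
  Variant B, Add-to-cart: 116×114/336 = 39.3571
  Variant B, Bounce: 116×111/336 = 38.3214
  Variant C, Purchase: 129×111/336 = 42.6161
  Variant C, Add-to-cart: 129×114/336 = 43.7679
  Variant C, Bounce: 129×111/336 = 42.6161
Contributions (O − E)²/E:
  (25 − 30.0625)²/30.0625 = 0.8525
  (28 − 30.8750)²/30.8750 = 0.2677
  (38 − 30.0625)²/30.0625 = 2.0958
  (41 − 38.3214)²/38.3214 = 0.1872
  (44 − 39.3571)²/39.3571 = 0.5477
  (31 − 38.3214)²/38.3214 = 1.3988
  (45 − 42.6161)²/42.6161 = 0.1334
  (42 − 43.7679)²/43.7679 = 0.0714
  (42 − 42.6161)²/42.6161 = 0.0089
χ² = 0.8525 + 0.2677 + 2.0958 + 0.1872 + 0.5477 + 1.3988 + 0.1334 + 0.0714 + 0.0089 = 5.563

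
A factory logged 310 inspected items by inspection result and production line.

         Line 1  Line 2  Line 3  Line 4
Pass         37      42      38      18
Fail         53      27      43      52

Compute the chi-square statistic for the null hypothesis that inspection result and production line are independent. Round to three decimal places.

18.068

Row totals: 135, 175. Column totals: 90, 69, 81, 70. Grand total N = 310.
Expected counts (row total × column total / N):
  Pass, Line 1: 135×90/310 = 39.1935
  Pass, Line 2: 135×69/310 = 30.0484
  Pass, Line 3: 135×81/310 = 35.2742
  Pass, Line 4: 135×70/310 = 30.4839
  Fail, Line 1: 175×90/310 = 50.8065
  Fail, Line 2: 175×69/310 = 38.9516
  Fail, Line 3: 175×81/310 = 45.7258
  Fail, Line 4: 175×70/310 = 39.5161
Contributions (O − E)²/E:
  (37 − 39.1935)²/39.1935 = 0.1228
  (42 − 30.0484)²/30.0484 = 4.7537
  (38 − 35.2742)²/35.2742 = 0.2106
  (18 − 30.4839)²/30.4839 = 5.1125
  (53 − 50.8065)²/50.8065 = 0.0947
  (27 − 38.9516)²/38.9516 = 3.6671
  (43 − 45.7258)²/45.7258 = 0.1625
  (52 − 39.5161)²/39.5161 = 3.9439
χ² = 0.1228 + 4.7537 + 0.2106 + 5.1125 + 0.0947 + 3.6671 + 0.1625 + 3.9439 = 18.068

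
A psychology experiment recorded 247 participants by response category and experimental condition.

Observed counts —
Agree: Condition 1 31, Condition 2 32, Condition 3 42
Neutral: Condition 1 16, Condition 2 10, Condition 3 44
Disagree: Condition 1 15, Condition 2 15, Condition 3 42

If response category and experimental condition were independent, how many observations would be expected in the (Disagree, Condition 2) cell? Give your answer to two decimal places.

Row total (Disagree) = 72; column total (Condition 2) = 57; grand total N = 247.
Expected count = (row total × column total) / N = 72 × 57 / 247 = 16.62.

16.62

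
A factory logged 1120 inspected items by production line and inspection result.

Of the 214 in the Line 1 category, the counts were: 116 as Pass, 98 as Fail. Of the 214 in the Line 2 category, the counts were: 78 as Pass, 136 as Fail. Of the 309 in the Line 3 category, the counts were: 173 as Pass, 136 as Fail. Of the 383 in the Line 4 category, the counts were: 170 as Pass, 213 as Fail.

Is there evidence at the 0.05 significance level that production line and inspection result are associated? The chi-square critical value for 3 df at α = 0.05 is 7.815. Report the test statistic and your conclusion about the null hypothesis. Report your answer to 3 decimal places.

24.644; reject H₀

Row totals: 214, 214, 309, 383. Column totals: 537, 583. Grand total N = 1120.
Expected counts (row total × column total / N):
  Line 1, Pass: 214×537/1120 = 102.60536
  Line 1, Fail: 214×583/1120 = 111.39464
  Line 2, Pass: 214×537/1120 = 102.60536
  Line 2, Fail: 214×583/1120 = 111.39464
  Line 3, Pass: 309×537/1120 = 148.15446
  Line 3, Fail: 309×583/1120 = 160.84554
  Line 4, Pass: 383×537/1120 = 183.63482
  Line 4, Fail: 383×583/1120 = 199.36518
Contributions (O − E)²/E:
  (116 − 102.60536)²/102.60536 = 1.7486
  (98 − 111.39464)²/111.39464 = 1.6106
  (78 − 102.60536)²/102.60536 = 5.9005
  (136 − 111.39464)²/111.39464 = 5.4349
  (173 − 148.15446)²/148.15446 = 4.1666
  (136 − 160.84554)²/160.84554 = 3.8378
  (170 − 183.63482)²/183.63482 = 1.0124
  (213 − 199.36518)²/199.36518 = 0.9325
χ² = 1.7486 + 1.6106 + 5.9005 + 5.4349 + 4.1666 + 3.8378 + 1.0124 + 0.9325 = 24.644
df = (4−1)(2−1) = 3. Since 24.644 > 7.815, reject the null hypothesis of independence at α = 0.05.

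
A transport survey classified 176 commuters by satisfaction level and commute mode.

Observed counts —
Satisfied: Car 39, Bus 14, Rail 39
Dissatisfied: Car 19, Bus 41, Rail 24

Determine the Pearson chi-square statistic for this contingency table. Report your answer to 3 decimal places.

Row totals: 92, 84. Column totals: 58, 55, 63. Grand total N = 176.
Expected counts (row total × column total / N):
  Satisfied, Car: 92×58/176 = 30.3182
  Satisfied, Bus: 92×55/176 = 28.7500
  Satisfied, Rail: 92×63/176 = 32.9318
  Dissatisfied, Car: 84×58/176 = 27.6818
  Dissatisfied, Bus: 84×55/176 = 26.2500
  Dissatisfied, Rail: 84×63/176 = 30.0682
Contributions (O − E)²/E:
  (39 − 30.3182)²/30.3182 = 2.4861
  (14 − 28.7500)²/28.7500 = 7.5674
  (39 − 32.9318)²/32.9318 = 1.1182
  (19 − 27.6818)²/27.6818 = 2.7229
  (41 − 26.2500)²/26.2500 = 8.2881
  (24 − 30.0682)²/30.0682 = 1.2247
χ² = 2.4861 + 7.5674 + 1.1182 + 2.7229 + 8.2881 + 1.2247 = 23.407

23.407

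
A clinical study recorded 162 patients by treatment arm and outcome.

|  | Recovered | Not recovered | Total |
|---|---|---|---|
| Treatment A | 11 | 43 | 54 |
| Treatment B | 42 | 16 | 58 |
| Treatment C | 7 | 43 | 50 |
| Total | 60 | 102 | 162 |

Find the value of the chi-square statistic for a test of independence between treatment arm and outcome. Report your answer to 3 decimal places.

48.939

Grand total N = 162.
Expected counts (row total × column total / N):
  Treatment A, Recovered: 54×60/162 = 20.0000
  Treatment A, Not recovered: 54×102/162 = 34.0000
  Treatment B, Recovered: 58×60/162 = 21.4815
  Treatment B, Not recovered: 58×102/162 = 36.5185
  Treatment C, Recovered: 50×60/162 = 18.5185
  Treatment C, Not recovered: 50×102/162 = 31.4815
Contributions (O − E)²/E:
  (11 − 20.0000)²/20.0000 = 4.0500
  (43 − 34.0000)²/34.0000 = 2.3824
  (42 − 21.4815)²/21.4815 = 19.5987
  (16 − 36.5185)²/36.5185 = 11.5286
  (7 − 18.5185)²/18.5185 = 7.1645
  (43 − 31.4815)²/31.4815 = 4.2144
χ² = 4.0500 + 2.3824 + 19.5987 + 11.5286 + 7.1645 + 4.2144 = 48.939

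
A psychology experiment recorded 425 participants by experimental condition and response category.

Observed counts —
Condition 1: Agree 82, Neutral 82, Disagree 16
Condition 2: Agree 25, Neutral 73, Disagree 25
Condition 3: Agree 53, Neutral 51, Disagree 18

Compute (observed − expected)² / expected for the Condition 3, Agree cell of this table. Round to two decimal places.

Row total (Condition 3) = 122; column total (Agree) = 160; N = 425.
Expected count E = 122 × 160 / 425 = 45.929.
Contribution = (O − E)²/E = (53 − 45.929)² / 45.929 = 1.09.

1.09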